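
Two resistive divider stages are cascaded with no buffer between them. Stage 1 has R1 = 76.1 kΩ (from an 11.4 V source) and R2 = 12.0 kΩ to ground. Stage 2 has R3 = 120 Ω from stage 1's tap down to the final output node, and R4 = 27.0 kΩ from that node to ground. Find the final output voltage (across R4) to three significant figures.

Stage 2 presents R3+R4 = 27120 Ω as a load on stage 1's tap.
Stage 1's lower leg becomes R2‖(R3+R4) = 8319 Ω, so V_mid = 11.4 × 8319/84420 = 1.123 V.
Stage 2 is itself unloaded: V_out = V_mid × R4/(R3+R4) = 1.123 × 27000/27120 = 1.12 V.

V_out ≈ 1.12 V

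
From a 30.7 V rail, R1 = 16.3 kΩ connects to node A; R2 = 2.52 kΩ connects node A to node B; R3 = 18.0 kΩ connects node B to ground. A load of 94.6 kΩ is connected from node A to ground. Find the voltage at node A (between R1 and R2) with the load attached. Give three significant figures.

Below node A the series string R2+R3 = 20.52 kΩ sits in parallel with the 94.6 kΩ load: 16.86 kΩ.
V_A = 30.7 × 16.86/(16.3 + 16.86) = 15.6 V.

V ≈ 15.6 V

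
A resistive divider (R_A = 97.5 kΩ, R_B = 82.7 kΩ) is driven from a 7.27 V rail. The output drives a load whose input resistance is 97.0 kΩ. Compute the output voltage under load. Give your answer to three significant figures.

The load sits in parallel with R_B: R_B‖R_L = (82.7 × 97.0) / (82.7 + 97.0) = 44.64 kΩ.
V_out = 7.27 × 44.64 / (97.5 + 44.64) = 7.27 × 44.64/142.1 = 2.28 V.

V_out ≈ 2.28 V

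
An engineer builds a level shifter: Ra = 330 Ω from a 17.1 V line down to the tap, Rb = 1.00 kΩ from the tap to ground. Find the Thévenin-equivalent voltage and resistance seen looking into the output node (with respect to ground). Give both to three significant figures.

V_th is the open-circuit tap voltage: 17.1 × 1000/(330 + 1000) = 12.9 V.
With the supply zeroed, Ra and Rb appear in parallel from the tap: R_th = Ra‖Rb = (330 × 1000)/1330 = 248 Ω.

V_th = 12.9 V, R_th = 248 Ω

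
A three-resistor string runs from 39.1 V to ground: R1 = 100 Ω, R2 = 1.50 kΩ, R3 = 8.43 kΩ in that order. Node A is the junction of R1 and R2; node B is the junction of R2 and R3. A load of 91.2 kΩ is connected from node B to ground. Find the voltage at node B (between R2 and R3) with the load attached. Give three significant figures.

At node B, R3 is in parallel with the load: R3‖R_L = 7717 Ω.
Below node A the resistance is R2 + (R3‖R_L) = 9217 Ω, so V_A = 39.1 × 9217/9317 = 38.68 V.
Then V_B = V_A × (R3‖R_L)/(R2 + R3‖R_L) = 38.68 × 7717/9217 = 32.4 V.

V ≈ 32.4 V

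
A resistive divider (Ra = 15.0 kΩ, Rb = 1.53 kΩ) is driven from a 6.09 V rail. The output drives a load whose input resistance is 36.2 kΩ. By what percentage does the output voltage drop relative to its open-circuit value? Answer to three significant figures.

The divider's output (Thévenin) resistance is Ra‖Rb = 1.388 kΩ.
Fractional drop under load = R_th/(R_th + R_L) = 1.388 / (1.388 + 36.2) = 0.03694.
So the output falls by 3.69 %.

3.69 %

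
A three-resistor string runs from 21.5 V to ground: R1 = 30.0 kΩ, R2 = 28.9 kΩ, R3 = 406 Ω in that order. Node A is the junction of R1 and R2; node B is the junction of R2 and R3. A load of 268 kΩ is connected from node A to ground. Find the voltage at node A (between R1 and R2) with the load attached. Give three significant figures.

Below node A the series string R2+R3 = 29310 Ω sits in parallel with the 268000 Ω load: 26420 Ω.
V_A = 21.5 × 26420/(30000 + 26420) = 10.1 V.

V ≈ 10.1 V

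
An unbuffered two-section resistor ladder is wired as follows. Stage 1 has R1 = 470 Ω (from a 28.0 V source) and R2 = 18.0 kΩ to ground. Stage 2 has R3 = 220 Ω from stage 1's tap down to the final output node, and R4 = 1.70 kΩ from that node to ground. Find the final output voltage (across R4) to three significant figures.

V_out ≈ 19.5 V

Stage 2 presents R3+R4 = 1920 Ω as a load on stage 1's tap.
Stage 1's lower leg becomes R2‖(R3+R4) = 1735 Ω, so V_mid = 28.0 × 1735/2205 = 22.03 V.
Stage 2 is itself unloaded: V_out = V_mid × R4/(R3+R4) = 22.03 × 1700/1920 = 19.5 V.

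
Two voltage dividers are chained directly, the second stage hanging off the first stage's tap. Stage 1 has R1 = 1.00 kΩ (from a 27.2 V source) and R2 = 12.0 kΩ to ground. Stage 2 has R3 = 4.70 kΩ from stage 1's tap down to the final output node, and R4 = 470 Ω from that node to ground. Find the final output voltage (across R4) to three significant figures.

Stage 2 presents R3+R4 = 5170 Ω as a load on stage 1's tap.
Stage 1's lower leg becomes R2‖(R3+R4) = 3613 Ω, so V_mid = 27.2 × 3613/4613 = 21.30 V.
Stage 2 is itself unloaded: V_out = V_mid × R4/(R3+R4) = 21.30 × 470/5170 = 1.94 V.

V_out ≈ 1.94 V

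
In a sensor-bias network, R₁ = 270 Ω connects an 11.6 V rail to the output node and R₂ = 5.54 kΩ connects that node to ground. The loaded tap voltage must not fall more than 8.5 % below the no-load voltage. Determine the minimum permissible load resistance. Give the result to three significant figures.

R_L(min) ≈ 2.77 kΩ

Output resistance R_th = R₁‖R₂ = (270 × 5540)/5810 = 257.5 Ω.
The fractional drop is R_th/(R_th + R_L); requiring this ≤ 0.0850 gives R_L ≥ R_th(1/0.0850 − 1) = 257.5 × 10.76 = 2.77 kΩ.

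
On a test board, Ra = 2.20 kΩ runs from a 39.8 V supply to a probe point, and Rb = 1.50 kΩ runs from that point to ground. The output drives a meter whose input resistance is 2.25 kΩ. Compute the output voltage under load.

The load sits in parallel with Rb: Rb‖R_L = (1.50 × 2.25) / (1.50 + 2.25) = 0.9000 kΩ.
V_out = 39.8 × 0.9000 / (2.20 + 0.9000) = 39.8 × 0.9000/3.100 = 11.6 V.

V_out ≈ 11.6 V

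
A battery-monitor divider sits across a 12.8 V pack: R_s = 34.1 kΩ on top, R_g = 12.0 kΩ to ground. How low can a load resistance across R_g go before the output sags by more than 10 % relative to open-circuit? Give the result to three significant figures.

R_L(min) ≈ 79.9 kΩ

Output resistance R_th = R_s‖R_g = (34.1 × 12.0)/46.10 = 8.876 kΩ.
The fractional drop is R_th/(R_th + R_L); requiring this ≤ 0.100 gives R_L ≥ R_th(1/0.100 − 1) = 8.876 × 9.000 = 79.9 kΩ.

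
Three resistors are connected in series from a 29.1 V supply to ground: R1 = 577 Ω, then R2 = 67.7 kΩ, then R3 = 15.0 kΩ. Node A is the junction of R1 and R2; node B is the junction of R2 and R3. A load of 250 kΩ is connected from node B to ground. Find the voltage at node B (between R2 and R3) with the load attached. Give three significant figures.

V ≈ 5.00 V

At node B, R3 is in parallel with the load: R3‖R_L = 14150 Ω.
Below node A the resistance is R2 + (R3‖R_L) = 81850 Ω, so V_A = 29.1 × 81850/82430 = 28.90 V.
Then V_B = V_A × (R3‖R_L)/(R2 + R3‖R_L) = 28.90 × 14150/81850 = 5.00 V.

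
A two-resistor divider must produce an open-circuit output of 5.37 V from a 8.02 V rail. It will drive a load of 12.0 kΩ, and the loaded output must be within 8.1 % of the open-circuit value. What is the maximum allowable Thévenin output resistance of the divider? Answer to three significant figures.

Loading drop = R_th/(R_th + R_L) ≤ 0.0810, so R_th ≤ R_L · ε/(1−ε) = 12.0 kΩ × 0.0810/0.9190 = 1.06 kΩ.

R_th ≤ 1.06 kΩ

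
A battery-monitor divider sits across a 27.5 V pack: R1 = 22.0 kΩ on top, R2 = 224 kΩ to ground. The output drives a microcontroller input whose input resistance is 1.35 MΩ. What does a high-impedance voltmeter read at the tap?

The load sits in parallel with R2: R2‖R_L = (224 × 1350) / (224 + 1350) = 192.1 kΩ.
V_out = 27.5 × 192.1 / (22.0 + 192.1) = 27.5 × 192.1/214.1 = 24.7 V.

V_out ≈ 24.7 V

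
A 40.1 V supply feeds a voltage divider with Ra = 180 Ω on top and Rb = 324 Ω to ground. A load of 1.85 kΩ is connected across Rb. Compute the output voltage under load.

V_out ≈ 24.3 V

The load sits in parallel with Rb: Rb‖R_L = (324 × 1850) / (324 + 1850) = 275.7 Ω.
V_out = 40.1 × 275.7 / (180 + 275.7) = 40.1 × 275.7/455.7 = 24.3 V.
(Unloaded it would have been 25.8 V.)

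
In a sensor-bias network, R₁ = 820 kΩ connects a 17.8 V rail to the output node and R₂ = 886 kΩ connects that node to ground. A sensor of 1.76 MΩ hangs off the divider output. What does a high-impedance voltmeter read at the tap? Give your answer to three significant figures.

V_out ≈ 7.44 V

The load sits in parallel with R₂: R₂‖R_L = (886 × 1760) / (886 + 1760) = 589.3 kΩ.
V_out = 17.8 × 589.3 / (820 + 589.3) = 17.8 × 589.3/1409 = 7.44 V.
(Unloaded it would have been 9.24 V.)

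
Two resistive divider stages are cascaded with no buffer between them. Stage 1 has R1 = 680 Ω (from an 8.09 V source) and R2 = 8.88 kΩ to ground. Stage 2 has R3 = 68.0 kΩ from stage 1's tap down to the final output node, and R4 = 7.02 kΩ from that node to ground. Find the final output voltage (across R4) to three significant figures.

V_out ≈ 0.697 V

Stage 2 presents R3+R4 = 75020 Ω as a load on stage 1's tap.
Stage 1's lower leg becomes R2‖(R3+R4) = 7940 Ω, so V_mid = 8.09 × 7940/8620 = 7.452 V.
Stage 2 is itself unloaded: V_out = V_mid × R4/(R3+R4) = 7.452 × 7020/75020 = 0.697 V.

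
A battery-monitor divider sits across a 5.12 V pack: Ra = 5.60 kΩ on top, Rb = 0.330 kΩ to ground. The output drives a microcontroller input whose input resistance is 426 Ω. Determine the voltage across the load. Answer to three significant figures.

The load sits in parallel with Rb: Rb‖R_L = (330 × 426) / (330 + 426) = 186.0 Ω.
V_out = 5.12 × 186.0 / (5600 + 186.0) = 5.12 × 186.0/5786 = 0.165 V.

V_out ≈ 0.165 V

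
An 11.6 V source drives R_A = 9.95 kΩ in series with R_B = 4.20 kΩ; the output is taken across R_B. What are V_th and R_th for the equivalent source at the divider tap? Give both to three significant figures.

V_th is the open-circuit tap voltage: 11.6 × 4.20/(9.95 + 4.20) = 3.44 V.
With the supply zeroed, R_A and R_B appear in parallel from the tap: R_th = R_A‖R_B = (9.95 × 4.20)/14.15 = 2.95 kΩ.

V_th = 3.44 V, R_th = 2.95 kΩ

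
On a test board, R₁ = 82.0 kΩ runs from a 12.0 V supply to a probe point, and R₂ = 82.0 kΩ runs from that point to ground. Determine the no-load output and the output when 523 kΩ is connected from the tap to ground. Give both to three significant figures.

Unloaded: 6.00 V; loaded: 5.56 V

Open-circuit: V = 12.0 × 82.0/(82.0 + 82.0) = 6.00 V.
With the load, R₂ becomes R₂‖R_L = 70.89 kΩ, so V = 12.0 × 70.89/152.9 = 5.56 V.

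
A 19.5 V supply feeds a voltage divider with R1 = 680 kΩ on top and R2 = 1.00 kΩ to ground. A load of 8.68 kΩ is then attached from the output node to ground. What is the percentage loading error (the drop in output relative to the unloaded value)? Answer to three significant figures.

The divider's output (Thévenin) resistance is R1‖R2 = 0.9985 kΩ.
Fractional drop under load = R_th/(R_th + R_L) = 0.9985 / (0.9985 + 8.68) = 0.1032.
So the output falls by 10.3 %.

10.3 %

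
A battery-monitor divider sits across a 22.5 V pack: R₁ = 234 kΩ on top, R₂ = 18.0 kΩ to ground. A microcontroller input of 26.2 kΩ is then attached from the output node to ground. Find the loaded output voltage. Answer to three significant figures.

V_out ≈ 0.981 V

The load sits in parallel with R₂: R₂‖R_L = (18.0 × 26.2) / (18.0 + 26.2) = 10.67 kΩ.
V_out = 22.5 × 10.67 / (234 + 10.67) = 22.5 × 10.67/244.7 = 0.981 V.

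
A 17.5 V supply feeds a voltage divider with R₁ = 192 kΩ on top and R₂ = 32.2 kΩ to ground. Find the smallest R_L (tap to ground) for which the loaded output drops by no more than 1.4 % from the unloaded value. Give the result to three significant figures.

R_L(min) ≈ 1.94 MΩ

Output resistance R_th = R₁‖R₂ = (192 × 32.2)/224.2 = 27.58 kΩ.
The fractional drop is R_th/(R_th + R_L); requiring this ≤ 0.0140 gives R_L ≥ R_th(1/0.0140 − 1) = 27.58 × 70.43 = 1.94 MΩ.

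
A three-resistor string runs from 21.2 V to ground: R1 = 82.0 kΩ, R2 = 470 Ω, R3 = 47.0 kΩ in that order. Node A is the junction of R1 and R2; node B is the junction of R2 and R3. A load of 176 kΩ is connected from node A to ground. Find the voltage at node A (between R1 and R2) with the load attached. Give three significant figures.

Below node A the series string R2+R3 = 47470 Ω sits in parallel with the 176000 Ω load: 37390 Ω.
V_A = 21.2 × 37390/(82000 + 37390) = 6.64 V.

V ≈ 6.64 V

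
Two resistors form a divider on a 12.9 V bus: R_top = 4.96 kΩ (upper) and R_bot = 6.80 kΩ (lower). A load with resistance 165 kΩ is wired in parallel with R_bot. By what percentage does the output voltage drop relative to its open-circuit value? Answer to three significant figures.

1.71 %

The divider's output (Thévenin) resistance is R_top‖R_bot = 2.868 kΩ.
Fractional drop under load = R_th/(R_th + R_L) = 2.868 / (2.868 + 165) = 0.01709.
So the output falls by 1.71 %.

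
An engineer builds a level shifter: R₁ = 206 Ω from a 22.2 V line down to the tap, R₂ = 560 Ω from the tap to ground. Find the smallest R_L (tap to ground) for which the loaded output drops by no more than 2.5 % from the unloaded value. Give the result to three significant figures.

R_L(min) ≈ 5.87 kΩ

Output resistance R_th = R₁‖R₂ = (206 × 560)/766.0 = 150.6 Ω.
The fractional drop is R_th/(R_th + R_L); requiring this ≤ 0.0250 gives R_L ≥ R_th(1/0.0250 − 1) = 150.6 × 39.00 = 5.87 kΩ.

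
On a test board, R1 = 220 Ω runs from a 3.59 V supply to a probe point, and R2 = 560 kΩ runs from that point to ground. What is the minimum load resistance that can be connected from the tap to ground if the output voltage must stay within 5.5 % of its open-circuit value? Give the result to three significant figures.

R_L(min) ≈ 3.78 kΩ

Output resistance R_th = R1‖R2 = (220 × 560000)/560200 = 219.9 Ω.
The fractional drop is R_th/(R_th + R_L); requiring this ≤ 0.0550 gives R_L ≥ R_th(1/0.0550 − 1) = 219.9 × 17.18 = 3.78 kΩ.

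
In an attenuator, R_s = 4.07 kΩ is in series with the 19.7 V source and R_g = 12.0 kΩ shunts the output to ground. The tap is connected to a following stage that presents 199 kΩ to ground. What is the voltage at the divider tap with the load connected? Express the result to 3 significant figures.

V_out ≈ 14.5 V

The load sits in parallel with R_g: R_g‖R_L = (12.0 × 199) / (12.0 + 199) = 11.32 kΩ.
V_out = 19.7 × 11.32 / (4.07 + 11.32) = 19.7 × 11.32/15.39 = 14.5 V.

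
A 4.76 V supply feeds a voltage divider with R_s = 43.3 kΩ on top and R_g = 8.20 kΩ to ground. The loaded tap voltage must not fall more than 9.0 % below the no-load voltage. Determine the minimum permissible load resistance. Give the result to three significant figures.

R_L(min) ≈ 69.7 kΩ

Output resistance R_th = R_s‖R_g = (43.3 × 8.20)/51.50 = 6.894 kΩ.
The fractional drop is R_th/(R_th + R_L); requiring this ≤ 0.0900 gives R_L ≥ R_th(1/0.0900 − 1) = 6.894 × 10.11 = 69.7 kΩ.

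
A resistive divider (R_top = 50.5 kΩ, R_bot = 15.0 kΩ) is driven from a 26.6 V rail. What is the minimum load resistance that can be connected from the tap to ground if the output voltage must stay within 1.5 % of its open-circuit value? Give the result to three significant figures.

R_L(min) ≈ 759 kΩ

Output resistance R_th = R_top‖R_bot = (50.5 × 15.0)/65.50 = 11.56 kΩ.
The fractional drop is R_th/(R_th + R_L); requiring this ≤ 0.0150 gives R_L ≥ R_th(1/0.0150 − 1) = 11.56 × 65.67 = 759 kΩ.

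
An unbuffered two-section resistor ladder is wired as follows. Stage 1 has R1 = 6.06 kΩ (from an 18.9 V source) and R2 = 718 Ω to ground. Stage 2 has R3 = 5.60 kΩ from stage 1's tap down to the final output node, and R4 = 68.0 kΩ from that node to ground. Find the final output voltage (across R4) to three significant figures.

Stage 2 presents R3+R4 = 73600 Ω as a load on stage 1's tap.
Stage 1's lower leg becomes R2‖(R3+R4) = 711.1 Ω, so V_mid = 18.9 × 711.1/6771 = 1.985 V.
Stage 2 is itself unloaded: V_out = V_mid × R4/(R3+R4) = 1.985 × 68000/73600 = 1.83 V.

V_out ≈ 1.83 V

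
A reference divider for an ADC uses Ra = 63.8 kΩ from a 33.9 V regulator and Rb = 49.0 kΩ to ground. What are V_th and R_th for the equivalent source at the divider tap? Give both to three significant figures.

V_th = 14.7 V, R_th = 27.7 kΩ

V_th is the open-circuit tap voltage: 33.9 × 49.0/(63.8 + 49.0) = 14.7 V.
With the supply zeroed, Ra and Rb appear in parallel from the tap: R_th = Ra‖Rb = (63.8 × 49.0)/112.8 = 27.7 kΩ.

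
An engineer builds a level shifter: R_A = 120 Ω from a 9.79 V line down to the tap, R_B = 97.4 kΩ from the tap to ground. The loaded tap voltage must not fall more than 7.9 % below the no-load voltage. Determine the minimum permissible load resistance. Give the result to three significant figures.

R_L(min) ≈ 1.40 kΩ

Output resistance R_th = R_A‖R_B = (120 × 97400)/97520 = 119.9 Ω.
The fractional drop is R_th/(R_th + R_L); requiring this ≤ 0.0790 gives R_L ≥ R_th(1/0.0790 − 1) = 119.9 × 11.66 = 1.40 kΩ.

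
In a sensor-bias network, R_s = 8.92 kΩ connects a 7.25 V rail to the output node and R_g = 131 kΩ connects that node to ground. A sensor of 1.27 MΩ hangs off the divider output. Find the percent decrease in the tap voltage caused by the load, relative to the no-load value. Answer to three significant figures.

0.653 %

The divider's output (Thévenin) resistance is R_s‖R_g = 8.351 kΩ.
Fractional drop under load = R_th/(R_th + R_L) = 8.351 / (8.351 + 1270) = 0.006533.
So the output falls by 0.653 %.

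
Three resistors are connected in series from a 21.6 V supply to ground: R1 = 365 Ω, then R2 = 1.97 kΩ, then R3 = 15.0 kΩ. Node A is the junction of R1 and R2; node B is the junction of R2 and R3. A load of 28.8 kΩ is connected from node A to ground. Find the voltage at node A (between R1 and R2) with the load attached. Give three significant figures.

V ≈ 20.9 V

Below node A the series string R2+R3 = 16970 Ω sits in parallel with the 28800 Ω load: 10680 Ω.
V_A = 21.6 × 10680/(365 + 10680) = 20.9 V.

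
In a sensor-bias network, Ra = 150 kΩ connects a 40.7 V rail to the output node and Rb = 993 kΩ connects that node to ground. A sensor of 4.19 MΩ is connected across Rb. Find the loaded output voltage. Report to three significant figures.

V_out ≈ 34.3 V

The load sits in parallel with Rb: Rb‖R_L = (993 × 4190) / (993 + 4190) = 802.8 kΩ.
V_out = 40.7 × 802.8 / (150 + 802.8) = 40.7 × 802.8/952.8 = 34.3 V.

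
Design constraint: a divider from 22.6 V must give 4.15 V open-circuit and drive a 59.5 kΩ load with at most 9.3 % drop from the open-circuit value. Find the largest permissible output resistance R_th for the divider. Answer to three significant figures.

Loading drop = R_th/(R_th + R_L) ≤ 0.0930, so R_th ≤ R_L · ε/(1−ε) = 59.5 kΩ × 0.0930/0.9070 = 6.10 kΩ.
(Any R1, R2 with R2/(R1+R2) = 0.184 and R1‖R2 ≤ 6.10 kΩ will meet the spec.)

R_th ≤ 6.10 kΩ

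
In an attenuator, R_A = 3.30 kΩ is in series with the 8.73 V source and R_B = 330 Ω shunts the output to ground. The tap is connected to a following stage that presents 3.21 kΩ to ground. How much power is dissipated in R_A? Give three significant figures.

P ≈ 19.4 mW

Total resistance from the source is R_A + (R_B‖R_L) = 3599 Ω, so I = 8.73/3599 Ω = 2.426 mA.
P = I²·R_A = (2.426 mA)² × 3.30 kΩ = 19.4 mW.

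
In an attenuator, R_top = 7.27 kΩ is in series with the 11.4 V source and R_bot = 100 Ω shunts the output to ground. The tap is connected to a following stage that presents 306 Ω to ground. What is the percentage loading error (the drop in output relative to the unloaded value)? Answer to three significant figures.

Unloaded V = 11.4 × 100/7370 = 0.1547 V.
Loaded: R_bot‖R_L = 75.37 Ω, giving V = 11.4 × 75.37/7345 = 0.1170 V.
Drop = (0.1547 − 0.1170) / 0.1547 = 24.4 %.

24.4 %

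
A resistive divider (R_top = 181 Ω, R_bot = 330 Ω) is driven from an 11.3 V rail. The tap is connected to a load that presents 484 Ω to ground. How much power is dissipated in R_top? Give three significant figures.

P ≈ 162 mW

Total resistance from the source is R_top + (R_bot‖R_L) = 377.2 Ω, so I = 11.3/377.2 Ω = 29.96 mA.
P = I²·R_top = (29.96 mA)² × 181 Ω = 162 mW.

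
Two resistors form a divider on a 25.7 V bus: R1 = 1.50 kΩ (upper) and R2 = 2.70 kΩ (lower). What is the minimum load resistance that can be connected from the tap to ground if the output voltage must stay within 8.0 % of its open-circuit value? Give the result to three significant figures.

R_L(min) ≈ 11.1 kΩ

Output resistance R_th = R1‖R2 = (1500 × 2700)/4200 = 964.3 Ω.
The fractional drop is R_th/(R_th + R_L); requiring this ≤ 0.0800 gives R_L ≥ R_th(1/0.0800 − 1) = 964.3 × 11.50 = 11.1 kΩ.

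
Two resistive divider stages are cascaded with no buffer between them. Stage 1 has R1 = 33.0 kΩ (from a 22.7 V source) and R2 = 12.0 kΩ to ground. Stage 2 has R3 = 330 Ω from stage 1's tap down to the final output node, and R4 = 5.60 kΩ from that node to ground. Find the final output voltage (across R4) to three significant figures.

V_out ≈ 2.30 V

Stage 2 presents R3+R4 = 5930 Ω as a load on stage 1's tap.
Stage 1's lower leg becomes R2‖(R3+R4) = 3969 Ω, so V_mid = 22.7 × 3969/36970 = 2.437 V.
Stage 2 is itself unloaded: V_out = V_mid × R4/(R3+R4) = 2.437 × 5600/5930 = 2.30 V.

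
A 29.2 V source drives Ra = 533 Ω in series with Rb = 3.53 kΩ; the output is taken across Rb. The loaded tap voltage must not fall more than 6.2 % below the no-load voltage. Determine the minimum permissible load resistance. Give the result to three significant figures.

Output resistance R_th = Ra‖Rb = (533 × 3530)/4063 = 463.1 Ω.
The fractional drop is R_th/(R_th + R_L); requiring this ≤ 0.0620 gives R_L ≥ R_th(1/0.0620 − 1) = 463.1 × 15.13 = 7.01 kΩ.

R_L(min) ≈ 7.01 kΩ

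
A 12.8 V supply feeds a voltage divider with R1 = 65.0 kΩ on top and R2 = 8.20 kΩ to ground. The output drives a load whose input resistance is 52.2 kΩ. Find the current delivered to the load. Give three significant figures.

R2‖R_L = 7.087 kΩ; V_out = 12.8 × 7.087/72.09 = 1.258 V.
I_L = V_out / R_L = 1.258 / 52.2 kΩ = 0.0241 mA.

I_L ≈ 0.0241 mA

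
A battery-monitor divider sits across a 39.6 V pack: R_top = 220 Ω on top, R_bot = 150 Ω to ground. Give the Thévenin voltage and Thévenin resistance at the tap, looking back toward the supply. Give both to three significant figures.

V_th is the open-circuit tap voltage: 39.6 × 150/(220 + 150) = 16.1 V.
With the supply zeroed, R_top and R_bot appear in parallel from the tap: R_th = R_top‖R_bot = (220 × 150)/370.0 = 89.2 Ω.

V_th = 16.1 V, R_th = 89.2 Ω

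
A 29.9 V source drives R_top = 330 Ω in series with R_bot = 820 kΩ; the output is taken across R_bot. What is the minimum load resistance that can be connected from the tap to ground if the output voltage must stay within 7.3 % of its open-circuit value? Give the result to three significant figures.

Output resistance R_th = R_top‖R_bot = (330 × 820000)/820300 = 329.9 Ω.
The fractional drop is R_th/(R_th + R_L); requiring this ≤ 0.0730 gives R_L ≥ R_th(1/0.0730 − 1) = 329.9 × 12.70 = 4.19 kΩ.

R_L(min) ≈ 4.19 kΩ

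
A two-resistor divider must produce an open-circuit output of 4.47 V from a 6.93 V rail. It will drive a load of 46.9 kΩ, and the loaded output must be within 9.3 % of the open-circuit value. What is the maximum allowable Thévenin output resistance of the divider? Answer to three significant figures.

R_th ≤ 4.81 kΩ

Loading drop = R_th/(R_th + R_L) ≤ 0.0930, so R_th ≤ R_L · ε/(1−ε) = 46.9 kΩ × 0.0930/0.9070 = 4.81 kΩ.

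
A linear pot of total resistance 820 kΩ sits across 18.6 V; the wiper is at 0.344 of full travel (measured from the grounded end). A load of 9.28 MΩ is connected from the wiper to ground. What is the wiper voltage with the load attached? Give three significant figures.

V ≈ 6.27 V

The wiper splits the pot into (1−α)R = 537.9 kΩ above and αR = 282.1 kΩ below.
Lower section ‖ load = 273.8 kΩ.
V_wiper = 18.6 × 273.8/(537.9 + 273.8) = 6.27 V.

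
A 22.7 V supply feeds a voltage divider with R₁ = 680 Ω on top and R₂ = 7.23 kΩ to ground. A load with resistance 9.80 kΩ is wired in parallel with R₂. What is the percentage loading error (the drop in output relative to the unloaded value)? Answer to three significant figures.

The divider's output (Thévenin) resistance is R₁‖R₂ = 621.5 Ω.
Fractional drop under load = R_th/(R_th + R_L) = 621.5 / (621.5 + 9800) = 0.05964.
So the output falls by 5.96 %.

5.96 %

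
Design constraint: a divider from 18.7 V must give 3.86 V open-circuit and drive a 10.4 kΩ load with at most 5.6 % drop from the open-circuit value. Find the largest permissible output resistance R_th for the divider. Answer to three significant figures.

Loading drop = R_th/(R_th + R_L) ≤ 0.0560, so R_th ≤ R_L · ε/(1−ε) = 10.4 kΩ × 0.0560/0.9440 = 617 Ω.
(Any R1, R2 with R2/(R1+R2) = 0.206 and R1‖R2 ≤ 617 Ω will meet the spec.)

R_th ≤ 617 Ω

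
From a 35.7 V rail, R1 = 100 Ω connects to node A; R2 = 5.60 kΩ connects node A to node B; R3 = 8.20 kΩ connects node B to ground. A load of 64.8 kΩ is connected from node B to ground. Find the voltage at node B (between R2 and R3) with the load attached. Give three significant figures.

V ≈ 20.0 V

At node B, R3 is in parallel with the load: R3‖R_L = 7279 Ω.
Below node A the resistance is R2 + (R3‖R_L) = 12880 Ω, so V_A = 35.7 × 12880/12980 = 35.42 V.
Then V_B = V_A × (R3‖R_L)/(R2 + R3‖R_L) = 35.42 × 7279/12880 = 20.0 V.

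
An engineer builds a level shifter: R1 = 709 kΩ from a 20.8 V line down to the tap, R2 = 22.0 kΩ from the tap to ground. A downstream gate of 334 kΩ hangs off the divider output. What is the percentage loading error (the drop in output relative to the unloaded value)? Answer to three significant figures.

The divider's output (Thévenin) resistance is R1‖R2 = 21.34 kΩ.
Fractional drop under load = R_th/(R_th + R_L) = 21.34 / (21.34 + 334) = 0.06005.
So the output falls by 6.00 %.

6.00 %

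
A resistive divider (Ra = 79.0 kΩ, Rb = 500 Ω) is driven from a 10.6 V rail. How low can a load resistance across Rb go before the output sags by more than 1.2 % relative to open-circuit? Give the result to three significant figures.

Output resistance R_th = Ra‖Rb = (79000 × 500)/79500 = 496.9 Ω.
The fractional drop is R_th/(R_th + R_L); requiring this ≤ 0.0120 gives R_L ≥ R_th(1/0.0120 − 1) = 496.9 × 82.33 = 40.9 kΩ.

R_L(min) ≈ 40.9 kΩ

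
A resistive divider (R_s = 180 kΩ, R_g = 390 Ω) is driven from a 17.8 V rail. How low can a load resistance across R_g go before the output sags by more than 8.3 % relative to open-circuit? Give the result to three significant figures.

Output resistance R_th = R_s‖R_g = (180000 × 390)/180400 = 389.2 Ω.
The fractional drop is R_th/(R_th + R_L); requiring this ≤ 0.0830 gives R_L ≥ R_th(1/0.0830 − 1) = 389.2 × 11.05 = 4.30 kΩ.

R_L(min) ≈ 4.30 kΩ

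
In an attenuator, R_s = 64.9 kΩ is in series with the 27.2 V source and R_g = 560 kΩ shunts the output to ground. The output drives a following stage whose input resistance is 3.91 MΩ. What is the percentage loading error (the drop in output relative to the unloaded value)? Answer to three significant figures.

1.47 %

The divider's output (Thévenin) resistance is R_s‖R_g = 58.16 kΩ.
Fractional drop under load = R_th/(R_th + R_L) = 58.16 / (58.16 + 3910) = 0.01466.
So the output falls by 1.47 %.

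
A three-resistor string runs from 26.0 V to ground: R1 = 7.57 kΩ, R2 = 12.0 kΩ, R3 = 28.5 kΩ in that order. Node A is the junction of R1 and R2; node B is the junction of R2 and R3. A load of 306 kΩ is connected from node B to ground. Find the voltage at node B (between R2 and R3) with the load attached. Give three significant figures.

At node B, R3 is in parallel with the load: R3‖R_L = 26.07 kΩ.
Below node A the resistance is R2 + (R3‖R_L) = 38.07 kΩ, so V_A = 26.0 × 38.07/45.64 = 21.69 V.
Then V_B = V_A × (R3‖R_L)/(R2 + R3‖R_L) = 21.69 × 26.07/38.07 = 14.9 V.

V ≈ 14.9 V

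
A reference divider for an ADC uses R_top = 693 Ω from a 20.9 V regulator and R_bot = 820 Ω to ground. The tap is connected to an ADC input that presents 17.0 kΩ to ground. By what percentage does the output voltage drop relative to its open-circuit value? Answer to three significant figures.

2.16 %

The divider's output (Thévenin) resistance is R_top‖R_bot = 375.6 Ω.
Fractional drop under load = R_th/(R_th + R_L) = 375.6 / (375.6 + 17000) = 0.02162.
So the output falls by 2.16 %.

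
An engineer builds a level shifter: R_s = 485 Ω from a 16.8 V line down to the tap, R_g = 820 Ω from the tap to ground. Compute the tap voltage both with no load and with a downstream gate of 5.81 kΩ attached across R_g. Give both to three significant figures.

Open-circuit: V = 16.8 × 820/(485 + 820) = 10.6 V.
With the load, R_g becomes R_g‖R_L = 718.6 Ω, so V = 16.8 × 718.6/1204 = 10.0 V.

Unloaded: 10.6 V; loaded: 10.0 V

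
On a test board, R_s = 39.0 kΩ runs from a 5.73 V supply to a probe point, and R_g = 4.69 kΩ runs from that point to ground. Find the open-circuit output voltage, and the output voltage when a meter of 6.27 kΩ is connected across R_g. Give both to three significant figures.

Open-circuit: V = 5.73 × 4.69/(39.0 + 4.69) = 0.615 V.
With the load, R_g becomes R_g‖R_L = 2.683 kΩ, so V = 5.73 × 2.683/41.68 = 0.369 V.

Unloaded: 0.615 V; loaded: 0.369 V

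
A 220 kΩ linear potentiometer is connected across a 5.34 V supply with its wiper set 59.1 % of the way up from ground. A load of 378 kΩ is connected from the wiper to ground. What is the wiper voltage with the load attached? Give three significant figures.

V ≈ 2.77 V

The wiper splits the pot into (1−α)R = 89.98 kΩ above and αR = 130.0 kΩ below.
Lower section ‖ load = 96.74 kΩ.
V_wiper = 5.34 × 96.74/(89.98 + 96.74) = 2.77 V.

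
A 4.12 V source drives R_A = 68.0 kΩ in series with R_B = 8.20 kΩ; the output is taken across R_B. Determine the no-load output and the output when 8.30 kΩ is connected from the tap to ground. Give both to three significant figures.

Open-circuit: V = 4.12 × 8.20/(68.0 + 8.20) = 0.443 V.
With the load, R_B becomes R_B‖R_L = 4.125 kΩ, so V = 4.12 × 4.125/72.12 = 0.236 V.

Unloaded: 0.443 V; loaded: 0.236 V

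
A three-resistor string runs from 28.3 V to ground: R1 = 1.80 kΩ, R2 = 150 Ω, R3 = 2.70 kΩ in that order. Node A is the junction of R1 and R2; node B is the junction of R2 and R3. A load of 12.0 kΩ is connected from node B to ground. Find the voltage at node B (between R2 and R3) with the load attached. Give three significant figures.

At node B, R3 is in parallel with the load: R3‖R_L = 2204 Ω.
Below node A the resistance is R2 + (R3‖R_L) = 2354 Ω, so V_A = 28.3 × 2354/4154 = 16.04 V.
Then V_B = V_A × (R3‖R_L)/(R2 + R3‖R_L) = 16.04 × 2204/2354 = 15.0 V.

V ≈ 15.0 V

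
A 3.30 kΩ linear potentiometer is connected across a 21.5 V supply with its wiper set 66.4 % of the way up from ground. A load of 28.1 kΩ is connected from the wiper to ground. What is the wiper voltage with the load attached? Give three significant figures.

V ≈ 13.9 V

The wiper splits the pot into (1−α)R = 1.109 kΩ above and αR = 2.191 kΩ below.
Lower section ‖ load = 2.033 kΩ.
V_wiper = 21.5 × 2.033/(1.109 + 2.033) = 13.9 V.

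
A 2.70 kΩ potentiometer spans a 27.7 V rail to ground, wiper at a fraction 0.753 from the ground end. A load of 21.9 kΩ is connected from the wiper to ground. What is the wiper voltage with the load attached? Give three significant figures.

The wiper splits the pot into (1−α)R = 666.9 Ω above and αR = 2033 Ω below.
Lower section ‖ load = 1860 Ω.
V_wiper = 27.7 × 1860/(666.9 + 1860) = 20.4 V.

V ≈ 20.4 V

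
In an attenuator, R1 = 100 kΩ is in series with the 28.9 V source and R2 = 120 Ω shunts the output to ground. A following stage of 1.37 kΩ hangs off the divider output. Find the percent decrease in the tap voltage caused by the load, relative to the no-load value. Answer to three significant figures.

8.04 %

The divider's output (Thévenin) resistance is R1‖R2 = 119.9 Ω.
Fractional drop under load = R_th/(R_th + R_L) = 119.9 / (119.9 + 1370) = 0.08045.
So the output falls by 8.04 %.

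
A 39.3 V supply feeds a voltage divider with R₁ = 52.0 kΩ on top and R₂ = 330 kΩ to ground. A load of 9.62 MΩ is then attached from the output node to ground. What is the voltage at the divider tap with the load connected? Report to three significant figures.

The load sits in parallel with R₂: R₂‖R_L = (330 × 9620) / (330 + 9620) = 319.1 kΩ.
V_out = 39.3 × 319.1 / (52.0 + 319.1) = 39.3 × 319.1/371.1 = 33.8 V.

V_out ≈ 33.8 V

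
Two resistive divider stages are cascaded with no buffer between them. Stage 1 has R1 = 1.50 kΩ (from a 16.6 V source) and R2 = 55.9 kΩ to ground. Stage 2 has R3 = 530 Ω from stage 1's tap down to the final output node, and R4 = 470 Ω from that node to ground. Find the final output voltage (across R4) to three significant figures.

Stage 2 presents R3+R4 = 1000 Ω as a load on stage 1's tap.
Stage 1's lower leg becomes R2‖(R3+R4) = 982.4 Ω, so V_mid = 16.6 × 982.4/2482 = 6.569 V.
Stage 2 is itself unloaded: V_out = V_mid × R4/(R3+R4) = 6.569 × 470/1000 = 3.09 V.

V_out ≈ 3.09 V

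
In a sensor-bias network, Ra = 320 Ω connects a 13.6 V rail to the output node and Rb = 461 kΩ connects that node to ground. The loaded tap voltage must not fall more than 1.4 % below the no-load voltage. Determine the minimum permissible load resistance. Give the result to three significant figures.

R_L(min) ≈ 22.5 kΩ

Output resistance R_th = Ra‖Rb = (320 × 461000)/461300 = 319.8 Ω.
The fractional drop is R_th/(R_th + R_L); requiring this ≤ 0.0140 gives R_L ≥ R_th(1/0.0140 − 1) = 319.8 × 70.43 = 22.5 kΩ.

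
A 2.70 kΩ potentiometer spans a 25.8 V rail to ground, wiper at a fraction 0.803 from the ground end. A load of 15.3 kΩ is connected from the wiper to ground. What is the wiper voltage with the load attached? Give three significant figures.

The wiper splits the pot into (1−α)R = 531.9 Ω above and αR = 2168 Ω below.
Lower section ‖ load = 1899 Ω.
V_wiper = 25.8 × 1899/(531.9 + 1899) = 20.2 V.

V ≈ 20.2 V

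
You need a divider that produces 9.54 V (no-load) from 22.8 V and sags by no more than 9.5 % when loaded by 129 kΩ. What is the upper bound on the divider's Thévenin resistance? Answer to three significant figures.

Loading drop = R_th/(R_th + R_L) ≤ 0.0950, so R_th ≤ R_L · ε/(1−ε) = 129 kΩ × 0.0950/0.9050 = 13.5 kΩ.

R_th ≤ 13.5 kΩ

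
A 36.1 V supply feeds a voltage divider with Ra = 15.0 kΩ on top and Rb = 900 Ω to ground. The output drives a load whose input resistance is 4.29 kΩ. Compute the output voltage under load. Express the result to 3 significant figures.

The load sits in parallel with Rb: Rb‖R_L = (900 × 4290) / (900 + 4290) = 743.9 Ω.
V_out = 36.1 × 743.9 / (15000 + 743.9) = 36.1 × 743.9/15740 = 1.71 V.

V_out ≈ 1.71 V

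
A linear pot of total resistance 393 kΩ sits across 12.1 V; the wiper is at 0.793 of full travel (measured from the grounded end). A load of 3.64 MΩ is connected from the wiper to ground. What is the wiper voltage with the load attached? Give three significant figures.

V ≈ 9.43 V

The wiper splits the pot into (1−α)R = 81.35 kΩ above and αR = 311.6 kΩ below.
Lower section ‖ load = 287.1 kΩ.
V_wiper = 12.1 × 287.1/(81.35 + 287.1) = 9.43 V.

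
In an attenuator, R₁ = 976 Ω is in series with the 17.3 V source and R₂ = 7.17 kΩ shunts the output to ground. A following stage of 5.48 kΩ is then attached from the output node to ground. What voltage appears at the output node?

The load sits in parallel with R₂: R₂‖R_L = (7170 × 5480) / (7170 + 5480) = 3106 Ω.
V_out = 17.3 × 3106 / (976 + 3106) = 17.3 × 3106/4082 = 13.2 V.

V_out ≈ 13.2 V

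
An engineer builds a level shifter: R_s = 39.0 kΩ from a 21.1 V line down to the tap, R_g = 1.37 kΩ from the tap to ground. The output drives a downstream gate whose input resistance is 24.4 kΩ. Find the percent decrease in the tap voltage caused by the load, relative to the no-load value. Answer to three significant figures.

5.15 %

The divider's output (Thévenin) resistance is R_s‖R_g = 1.324 kΩ.
Fractional drop under load = R_th/(R_th + R_L) = 1.324 / (1.324 + 24.4) = 0.05145.
So the output falls by 5.15 %.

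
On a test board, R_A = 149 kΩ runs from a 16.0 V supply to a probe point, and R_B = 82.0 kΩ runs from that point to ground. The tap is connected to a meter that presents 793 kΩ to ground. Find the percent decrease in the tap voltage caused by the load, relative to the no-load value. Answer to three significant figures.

The divider's output (Thévenin) resistance is R_A‖R_B = 52.89 kΩ.
Fractional drop under load = R_th/(R_th + R_L) = 52.89 / (52.89 + 793) = 0.06253.
So the output falls by 6.25 %.

6.25 %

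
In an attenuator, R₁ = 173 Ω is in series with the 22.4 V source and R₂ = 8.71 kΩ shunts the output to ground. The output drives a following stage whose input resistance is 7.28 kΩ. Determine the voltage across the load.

The load sits in parallel with R₂: R₂‖R_L = (8710 × 7280) / (8710 + 7280) = 3966 Ω.
V_out = 22.4 × 3966 / (173 + 3966) = 22.4 × 3966/4139 = 21.5 V.

V_out ≈ 21.5 V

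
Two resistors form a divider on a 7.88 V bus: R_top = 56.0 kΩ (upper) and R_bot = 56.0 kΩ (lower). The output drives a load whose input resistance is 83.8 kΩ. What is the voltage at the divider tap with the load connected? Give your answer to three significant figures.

V_out ≈ 2.95 V

The load sits in parallel with R_bot: R_bot‖R_L = (56.0 × 83.8) / (56.0 + 83.8) = 33.57 kΩ.
V_out = 7.88 × 33.57 / (56.0 + 33.57) = 7.88 × 33.57/89.57 = 2.95 V.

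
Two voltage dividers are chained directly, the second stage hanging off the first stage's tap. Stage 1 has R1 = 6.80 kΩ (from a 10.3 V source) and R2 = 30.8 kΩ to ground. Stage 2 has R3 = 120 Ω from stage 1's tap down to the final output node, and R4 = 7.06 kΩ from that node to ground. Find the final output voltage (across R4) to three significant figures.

V_out ≈ 4.67 V

Stage 2 presents R3+R4 = 7180 Ω as a load on stage 1's tap.
Stage 1's lower leg becomes R2‖(R3+R4) = 5823 Ω, so V_mid = 10.3 × 5823/12620 = 4.751 V.
Stage 2 is itself unloaded: V_out = V_mid × R4/(R3+R4) = 4.751 × 7060/7180 = 4.67 V.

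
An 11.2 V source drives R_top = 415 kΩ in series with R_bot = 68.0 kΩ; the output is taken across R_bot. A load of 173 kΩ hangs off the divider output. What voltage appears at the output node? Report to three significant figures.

The load sits in parallel with R_bot: R_bot‖R_L = (68.0 × 173) / (68.0 + 173) = 48.81 kΩ.
V_out = 11.2 × 48.81 / (415 + 48.81) = 11.2 × 48.81/463.8 = 1.18 V.
(Unloaded it would have been 1.58 V.)

V_out ≈ 1.18 V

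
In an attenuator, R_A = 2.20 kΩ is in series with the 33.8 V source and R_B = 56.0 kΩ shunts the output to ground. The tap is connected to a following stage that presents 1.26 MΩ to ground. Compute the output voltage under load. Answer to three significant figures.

The load sits in parallel with R_B: R_B‖R_L = (56.0 × 1260) / (56.0 + 1260) = 53.62 kΩ.
V_out = 33.8 × 53.62 / (2.20 + 53.62) = 33.8 × 53.62/55.82 = 32.5 V.
(Unloaded it would have been 32.5 V.)

V_out ≈ 32.5 V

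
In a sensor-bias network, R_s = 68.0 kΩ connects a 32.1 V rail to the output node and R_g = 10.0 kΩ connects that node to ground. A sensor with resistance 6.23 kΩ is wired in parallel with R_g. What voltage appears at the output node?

V_out ≈ 1.72 V

The load sits in parallel with R_g: R_g‖R_L = (10.0 × 6.23) / (10.0 + 6.23) = 3.839 kΩ.
V_out = 32.1 × 3.839 / (68.0 + 3.839) = 32.1 × 3.839/71.84 = 1.72 V.
(Unloaded it would have been 4.12 V.)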